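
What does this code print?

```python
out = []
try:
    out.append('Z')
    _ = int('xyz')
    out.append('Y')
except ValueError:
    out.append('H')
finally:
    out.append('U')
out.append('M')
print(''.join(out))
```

Execution trace: 'Z' (try body) → 'H' (except ValueError) → 'U' (finally) → 'M' (after the try/except). Output: ZHUM

Answer: ZHUM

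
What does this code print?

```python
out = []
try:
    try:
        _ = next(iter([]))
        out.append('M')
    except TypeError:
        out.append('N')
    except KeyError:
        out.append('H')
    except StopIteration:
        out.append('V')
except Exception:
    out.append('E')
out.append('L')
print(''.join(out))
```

Execution trace: 'V' (inner except StopIteration) → 'L' (after the try/except). Output: VL

Answer: VL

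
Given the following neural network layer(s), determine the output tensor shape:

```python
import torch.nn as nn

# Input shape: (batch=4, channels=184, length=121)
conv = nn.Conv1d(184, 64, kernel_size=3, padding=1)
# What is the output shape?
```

Input: (4, 184, 121) -> Output: (4, 64, 121)

Answer: (4, 64, 121)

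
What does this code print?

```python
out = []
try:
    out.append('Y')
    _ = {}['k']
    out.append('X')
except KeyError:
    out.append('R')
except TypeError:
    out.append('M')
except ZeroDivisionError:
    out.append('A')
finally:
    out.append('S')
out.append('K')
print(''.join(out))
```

Execution trace: 'Y' (try body) → 'R' (except KeyError) → 'S' (finally) → 'K' (after the try/except). Output: YRSK

Answer: YRSK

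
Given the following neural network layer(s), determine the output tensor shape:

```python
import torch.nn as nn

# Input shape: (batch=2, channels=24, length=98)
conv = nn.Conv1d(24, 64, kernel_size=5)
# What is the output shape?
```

Input: (2, 24, 98) -> Output: (2, 64, 94)

Answer: (2, 64, 94)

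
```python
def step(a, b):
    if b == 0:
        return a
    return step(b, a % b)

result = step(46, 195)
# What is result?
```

step(46, 195) -> step(195, 46) -> step(46, 11) -> step(11, 2) -> step(2, 1) -> step(1, 0) -> 1

Answer: 1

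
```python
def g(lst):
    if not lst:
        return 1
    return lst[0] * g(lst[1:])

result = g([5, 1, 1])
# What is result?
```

Product over [5, 1, 1] = 5 * 1 * 1 = 5

Answer: 5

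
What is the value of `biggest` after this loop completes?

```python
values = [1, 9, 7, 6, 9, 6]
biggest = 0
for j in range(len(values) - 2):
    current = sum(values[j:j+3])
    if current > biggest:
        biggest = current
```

Max sum of 3-element window in [1, 9, 7, 6, 9, 6]
`biggest` takes the values: 0 → 17 → 22

Answer: 22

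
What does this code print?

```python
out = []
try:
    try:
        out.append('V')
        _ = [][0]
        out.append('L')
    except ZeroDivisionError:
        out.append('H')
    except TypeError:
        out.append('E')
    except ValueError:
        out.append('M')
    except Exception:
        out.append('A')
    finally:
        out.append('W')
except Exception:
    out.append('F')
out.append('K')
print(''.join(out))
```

Execution trace: 'V' (inner try body) → 'A' (inner except Exception) → 'W' (inner finally) → 'K' (after the try/except). Output: VAWK

Answer: VAWK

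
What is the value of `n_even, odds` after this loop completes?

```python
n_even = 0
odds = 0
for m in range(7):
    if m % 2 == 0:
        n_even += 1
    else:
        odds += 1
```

Count evens and odds in range(7)
`n_even, odds` takes the values: (0, 0) → (1, 0) → (1, 1) → (2, 1) → (2, 2) → (3, 2) → (3, 3) → (4, 3)

Answer: 4, 3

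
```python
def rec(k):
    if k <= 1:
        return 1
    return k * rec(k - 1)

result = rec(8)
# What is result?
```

rec(8) = 8 * 7 * 6 * 5 * 4 * 3 * 2 * 1 = 40320

Answer: 40320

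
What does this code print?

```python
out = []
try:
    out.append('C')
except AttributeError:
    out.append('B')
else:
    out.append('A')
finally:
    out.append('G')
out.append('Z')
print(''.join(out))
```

Execution trace: 'C' (try body, no exception) → 'A' (else) → 'G' (finally) → 'Z' (after the try/except). Output: CAGZ

Answer: CAGZ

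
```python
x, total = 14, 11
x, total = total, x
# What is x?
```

Trace:
`x, total = 14, 11` → x = 14; total = 11
`x, total = total, x` → x = 11; total = 14
So x = 11

Answer: 11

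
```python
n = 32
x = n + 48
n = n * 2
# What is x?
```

Trace:
`n = 32` → n = 32
`x = n + 48` → x = 80
`n = n * 2` → n = 64
So x = 80

Answer: 80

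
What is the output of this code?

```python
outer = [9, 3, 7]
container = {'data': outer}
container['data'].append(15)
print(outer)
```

Key concept: dict holds reference to list.
Step by step:
`outer = [9, 3, 7]` → outer = [9, 3, 7]
`container = {'data': outer}` → container = {'data': [9, 3, 7]}
`container['data'].append(15)` → outer = [9, 3, 7, 15]; container = {'data': [9, 3, 7, 15]}
`print(outer)` → prints [9, 3, 7, 15]

Answer: [9, 3, 7, 15]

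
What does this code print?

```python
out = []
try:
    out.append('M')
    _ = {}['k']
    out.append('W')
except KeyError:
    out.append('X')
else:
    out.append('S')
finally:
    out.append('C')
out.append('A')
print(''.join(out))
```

Execution trace: 'M' (try body) → 'X' (except KeyError) → 'C' (finally) → 'A' (after the try/except). Output: MXCA

Answer: MXCA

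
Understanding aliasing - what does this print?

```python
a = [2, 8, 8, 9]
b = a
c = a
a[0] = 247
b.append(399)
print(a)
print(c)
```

Key concept: multiple aliases.
Step by step:
`a = [2, 8, 8, 9]` → a = [2, 8, 8, 9]
`b = a` → b = [2, 8, 8, 9] (same object as a)
`c = a` → c = [2, 8, 8, 9] (same object as a, b)
`a[0] = 247` → a = [247, 8, 8, 9] (same object as b, c); b = [247, 8, 8, 9] (same object as a, c); c = [247, 8, 8, 9] (same object as a, b)
`b.append(399)` → a = [247, 8, 8, 9, 399] (same object as b, c); b = [247, 8, 8, 9, 399] (same object as a, c); c = [247, 8, 8, 9, 399] (same object as a, b)
`print(a)` → prints [247, 8, 8, 9, 399]
`print(c)` → prints [247, 8, 8, 9, 399]

Answer:
[247, 8, 8, 9, 399]
[247, 8, 8, 9, 399]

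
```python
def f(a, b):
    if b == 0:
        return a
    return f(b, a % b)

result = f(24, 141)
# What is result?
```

f(24, 141) -> f(141, 24) -> f(24, 21) -> f(21, 3) -> f(3, 0) -> 3

Answer: 3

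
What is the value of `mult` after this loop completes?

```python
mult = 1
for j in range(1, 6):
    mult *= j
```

5! = 120
`mult` takes the values: 1 → 2 → 6 → 24 → 120

Answer: 120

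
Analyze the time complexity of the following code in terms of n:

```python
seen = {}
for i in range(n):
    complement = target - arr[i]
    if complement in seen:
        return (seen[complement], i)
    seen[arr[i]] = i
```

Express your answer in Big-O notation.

This is Two sum with hash map. Time complexity: O(n).

Answer: O(n)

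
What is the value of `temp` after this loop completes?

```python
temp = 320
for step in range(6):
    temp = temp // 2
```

Halve 6 times: 320 // 2^6 = 5
`temp` takes the values: 320 → 160 → 80 → 40 → 20 → 10 → 5

Answer: 5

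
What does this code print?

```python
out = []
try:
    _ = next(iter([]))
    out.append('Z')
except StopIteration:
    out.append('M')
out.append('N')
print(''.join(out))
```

Execution trace: 'M' (except StopIteration) → 'N' (after the try/except). Output: MN

Answer: MN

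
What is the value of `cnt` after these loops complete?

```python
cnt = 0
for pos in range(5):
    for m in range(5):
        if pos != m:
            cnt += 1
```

5² - 5 (exclude diagonal)
`cnt` takes the values: 0 → 1 → 2 → 3 → 4 → 5 → 6 → 7 → 8 → 9 → 10 → 11 → 12 → 13 → 14 → 15 → 16 → 17 → 18 → 19 → 20

Answer: 20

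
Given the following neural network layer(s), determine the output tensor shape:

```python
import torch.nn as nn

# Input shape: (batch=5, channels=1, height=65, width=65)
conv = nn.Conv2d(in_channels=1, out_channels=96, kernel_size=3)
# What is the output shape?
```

Input: (5, 1, 65, 65) -> Output: (5, 96, 63, 63)

Answer: (5, 96, 63, 63)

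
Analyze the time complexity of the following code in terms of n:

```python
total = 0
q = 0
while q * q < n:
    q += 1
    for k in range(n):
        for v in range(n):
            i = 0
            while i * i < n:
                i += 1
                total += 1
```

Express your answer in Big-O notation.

Each loop level contributes: √n × n × n × √n. Multiplying the contributions gives O(n^3).

Answer: O(n^3)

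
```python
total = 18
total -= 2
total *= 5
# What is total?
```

Trace:
`total = 18` → total = 18
`total -= 2` → total = 16
`total *= 5` → total = 80
So total = 80

Answer: 80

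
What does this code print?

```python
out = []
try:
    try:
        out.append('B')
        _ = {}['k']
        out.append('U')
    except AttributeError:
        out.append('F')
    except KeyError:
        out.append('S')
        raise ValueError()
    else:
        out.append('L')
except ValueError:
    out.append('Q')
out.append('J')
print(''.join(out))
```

Execution trace: 'B' (inner try body) → 'S' (inner except KeyError) → 'Q' (outer except ValueError) → 'J' (after the try/except). Output: BSQJ

Answer: BSQJ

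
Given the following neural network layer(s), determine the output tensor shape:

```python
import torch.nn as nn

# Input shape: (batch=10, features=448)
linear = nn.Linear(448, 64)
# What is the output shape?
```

Input: (10, 448) -> Output: (10, 64)

Answer: (10, 64)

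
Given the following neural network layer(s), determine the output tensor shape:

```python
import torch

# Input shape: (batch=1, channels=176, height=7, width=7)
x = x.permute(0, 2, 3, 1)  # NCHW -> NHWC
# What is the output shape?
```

Input: (1, 176, 7, 7) -> Output: (1, 7, 7, 176)

Answer: (1, 7, 7, 176)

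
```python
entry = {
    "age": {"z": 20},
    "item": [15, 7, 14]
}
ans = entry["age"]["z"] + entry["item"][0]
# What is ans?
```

Trace:
`entry = { ...` → entry = {'age': {'z': 20}, 'item': [15, 7, 14]}
`ans = entry["age"]["z"] + entry["item"][0]` → ans = 35
So ans = 35

Answer: 35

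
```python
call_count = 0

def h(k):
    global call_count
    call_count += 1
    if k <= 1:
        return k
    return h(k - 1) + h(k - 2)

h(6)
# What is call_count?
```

Calls(k) = 1 + Calls(k-1) + Calls(k-2); Calls(0)=Calls(1)=1. For k=6 this gives 25.

Answer: 25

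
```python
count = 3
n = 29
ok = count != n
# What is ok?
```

Trace:
`count = 3` → count = 3
`n = 29` → n = 29
`ok = count != n` → ok = True
So ok = True

Answer: True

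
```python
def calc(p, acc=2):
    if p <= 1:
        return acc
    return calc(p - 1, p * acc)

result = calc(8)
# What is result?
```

Accumulator trace (n, acc): (8, 2) -> (7, 16) -> (6, 112) -> (5, 672) -> (4, 3360) -> (3, 13440) -> (2, 40320) -> (1, 80640) -> return 80640

Answer: 80640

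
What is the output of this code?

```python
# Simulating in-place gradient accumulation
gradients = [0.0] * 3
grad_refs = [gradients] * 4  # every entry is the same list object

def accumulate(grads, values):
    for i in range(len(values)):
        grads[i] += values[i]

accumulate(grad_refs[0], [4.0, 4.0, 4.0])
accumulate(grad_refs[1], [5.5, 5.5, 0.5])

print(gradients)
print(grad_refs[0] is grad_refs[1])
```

Key concept: gradient accumulation aliasing.
Step by step:
`gradients = [0.0] * 3` → gradients = [0.0, 0.0, 0.0]
`grad_refs = [gradients] * 4` → grad_refs = [[0.0, 0.0, 0.0], [0.0, 0.0, 0.0], [0.0, 0.0, 0.0], [0.0, 0.0, 0.0]]
`accumulate(grad_refs[0], [4.0, 4.0, 4.0])` → gradients = [4.0, 4.0, 4.0]; grad_refs = [[4.0, 4.0, 4.0], [4.0, 4.0, 4.0], [4.0, 4.0, 4.0], [4.0, 4.0, 4.0]]
`accumulate(grad_refs[1], [5.5, 5.5, 0.5])` → gradients = [9.5, 9.5, 4.5]; grad_refs = [[9.5, 9.5, 4.5], [9.5, 9.5, 4.5], [9.5, 9.5, 4.5], [9.5, 9.5, 4.5]]
`print(gradients)` → prints [9.5, 9.5, 4.5]
`print(grad_refs[0] is grad_refs[1])` → prints True

Answer:
[9.5, 9.5, 4.5]
True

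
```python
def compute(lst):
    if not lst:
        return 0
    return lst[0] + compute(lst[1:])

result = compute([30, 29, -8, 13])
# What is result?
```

30 + 29 + (-8) + 13 + 0 = 64

Answer: 64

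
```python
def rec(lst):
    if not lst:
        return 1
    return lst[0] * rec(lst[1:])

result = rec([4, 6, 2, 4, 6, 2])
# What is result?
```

Product over [4, 6, 2, 4, 6, 2] = 4 * 6 * 2 * 4 * 6 * 2 = 2304

Answer: 2304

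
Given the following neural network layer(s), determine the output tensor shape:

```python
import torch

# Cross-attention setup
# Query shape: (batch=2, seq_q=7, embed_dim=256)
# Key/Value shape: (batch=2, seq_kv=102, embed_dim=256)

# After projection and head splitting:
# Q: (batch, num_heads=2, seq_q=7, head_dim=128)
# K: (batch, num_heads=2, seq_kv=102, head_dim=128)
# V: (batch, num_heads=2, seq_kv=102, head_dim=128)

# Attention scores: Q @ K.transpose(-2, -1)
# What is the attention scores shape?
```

Input: (2, 7, 256) -> Output: (2, 2, 7, 102)

Answer: (2, 2, 7, 102)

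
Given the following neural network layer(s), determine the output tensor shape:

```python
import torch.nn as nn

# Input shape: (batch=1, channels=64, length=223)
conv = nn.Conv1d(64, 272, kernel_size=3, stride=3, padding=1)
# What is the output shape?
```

Input: (1, 64, 223) -> Output: (1, 272, 75)

Answer: (1, 272, 75)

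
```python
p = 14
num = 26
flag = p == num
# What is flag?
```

Trace:
`p = 14` → p = 14
`num = 26` → num = 26
`flag = p == num` → flag = False
So flag = False

Answer: False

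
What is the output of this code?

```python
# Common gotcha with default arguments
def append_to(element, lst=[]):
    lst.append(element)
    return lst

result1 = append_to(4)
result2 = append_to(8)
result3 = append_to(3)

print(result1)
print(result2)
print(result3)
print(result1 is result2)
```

Key concept: mutable default argument gotcha.
Step by step:
`result1 = append_to(4)` → result1 = [4]
`result2 = append_to(8)` → result1 = [4, 8] (same object as result2); result2 = [4, 8] (same object as result1)
`result3 = append_to(3)` → result1 = [4, 8, 3] (same object as result2, result3); result2 = [4, 8, 3] (same object as result1, result3); result3 = [4, 8, 3] (same object as result1, result2)
`print(result1)` → prints [4, 8, 3]
`print(result2)` → prints [4, 8, 3]
`print(result3)` → prints [4, 8, 3]
`print(result1 is result2)` → prints True

Answer:
[4, 8, 3]
[4, 8, 3]
[4, 8, 3]
True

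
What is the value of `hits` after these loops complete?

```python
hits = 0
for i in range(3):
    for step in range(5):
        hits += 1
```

3 * 5 = 15
`hits` takes the values: 0 → 1 → 2 → 3 → 4 → 5 → 6 → 7 → 8 → 9 → 10 → 11 → 12 → 13 → 14 → 15

Answer: 15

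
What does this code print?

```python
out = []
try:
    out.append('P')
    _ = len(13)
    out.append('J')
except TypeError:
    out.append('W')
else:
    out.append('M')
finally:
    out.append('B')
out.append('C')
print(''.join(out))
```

Execution trace: 'P' (try body) → 'W' (except TypeError) → 'B' (finally) → 'C' (after the try/except). Output: PWBC

Answer: PWBC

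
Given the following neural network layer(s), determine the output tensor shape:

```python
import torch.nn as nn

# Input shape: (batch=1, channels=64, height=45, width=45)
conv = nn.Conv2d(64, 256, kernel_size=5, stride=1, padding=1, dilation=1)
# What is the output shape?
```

Input: (1, 64, 45, 45) -> Output: (1, 256, 43, 43)

Answer: (1, 256, 43, 43)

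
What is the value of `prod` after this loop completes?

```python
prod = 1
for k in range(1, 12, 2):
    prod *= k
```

Product of 1, 3, 5, ... up to 11
`prod` takes the values: 1 → 3 → 15 → 105 → 945 → 10395

Answer: 10395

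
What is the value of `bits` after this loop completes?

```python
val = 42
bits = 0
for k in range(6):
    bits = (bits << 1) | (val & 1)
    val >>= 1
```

Reverse lowest 6 bits of 42
`bits` takes the values: 0 → 1 → 2 → 5 → 10 → 21

Answer: 21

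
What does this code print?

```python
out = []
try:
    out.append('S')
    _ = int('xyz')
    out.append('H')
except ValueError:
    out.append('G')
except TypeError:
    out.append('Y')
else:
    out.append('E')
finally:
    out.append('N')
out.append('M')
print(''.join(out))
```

Execution trace: 'S' (try body) → 'G' (except ValueError) → 'N' (finally) → 'M' (after the try/except). Output: SGNM

Answer: SGNM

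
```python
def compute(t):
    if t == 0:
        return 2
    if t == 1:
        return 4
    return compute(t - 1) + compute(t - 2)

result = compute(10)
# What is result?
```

Build up from base cases: compute(0)=2, compute(1)=4, compute(2)=6, compute(3)=10, compute(4)=16, compute(5)=26, compute(6)=42, ..., compute(10)=288

Answer: 288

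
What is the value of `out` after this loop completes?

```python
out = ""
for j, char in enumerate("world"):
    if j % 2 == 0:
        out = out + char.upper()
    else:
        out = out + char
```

Uppercase even positions in 'world'
`out` takes the values: "" → "W" → "Wo" → "WoR" → "WoRl" → "WoRlD"

Answer: "WoRlD"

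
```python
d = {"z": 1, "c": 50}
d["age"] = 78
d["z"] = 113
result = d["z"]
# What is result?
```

Trace:
`d = {"z": 1, "c": 50}` → d = {'z': 1, 'c': 50}
`d["age"] = 78` → d = {'z': 1, 'c': 50, 'age': 78}
`d["z"] = 113` → d = {'z': 113, 'c': 50, 'age': 78}
`result = d["z"]` → result = 113
So result = 113

Answer: 113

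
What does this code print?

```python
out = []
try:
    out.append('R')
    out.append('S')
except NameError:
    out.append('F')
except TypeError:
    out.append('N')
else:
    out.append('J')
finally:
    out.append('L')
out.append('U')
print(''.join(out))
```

Execution trace: 'R' (try body) → 'S' (try body, no exception) → 'J' (else) → 'L' (finally) → 'U' (after the try/except). Output: RSJLU

Answer: RSJLU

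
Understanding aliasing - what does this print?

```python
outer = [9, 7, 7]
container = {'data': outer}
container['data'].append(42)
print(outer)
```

Key concept: dict holds reference to list.
Step by step:
`outer = [9, 7, 7]` → outer = [9, 7, 7]
`container = {'data': outer}` → container = {'data': [9, 7, 7]}
`container['data'].append(42)` → outer = [9, 7, 7, 42]; container = {'data': [9, 7, 7, 42]}
`print(outer)` → prints [9, 7, 7, 42]

Answer: [9, 7, 7, 42]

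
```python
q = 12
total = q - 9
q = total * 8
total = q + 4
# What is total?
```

Trace:
`q = 12` → q = 12
`total = q - 9` → total = 3
`q = total * 8` → q = 24
`total = q + 4` → total = 28
So total = 28

Answer: 28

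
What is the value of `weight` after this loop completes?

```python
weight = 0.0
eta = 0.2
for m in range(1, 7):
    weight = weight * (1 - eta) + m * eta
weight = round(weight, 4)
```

Moving average with lr=0.2
`weight` takes the values: 0.0 → 0.2 → 0.56 → 1.048 → 1.6384 → 2.31072 → 3.048576 → 3.0486

Answer: 3.0486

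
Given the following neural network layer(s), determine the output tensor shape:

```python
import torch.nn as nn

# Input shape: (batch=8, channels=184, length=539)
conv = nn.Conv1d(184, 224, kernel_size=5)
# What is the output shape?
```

Input: (8, 184, 539) -> Output: (8, 224, 535)

Answer: (8, 224, 535)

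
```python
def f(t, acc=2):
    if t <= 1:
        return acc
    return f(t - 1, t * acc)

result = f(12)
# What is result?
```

Accumulator trace (n, acc): (12, 2) -> (11, 24) -> (10, 264) -> (9, 2640) -> (8, 23760) -> (7, 190080) -> (6, 1330560) -> (5, 7983360) -> (4, 39916800) -> (3, 159667200) -> (2, 479001600) -> (1, 958003200) -> return 958003200

Answer: 958003200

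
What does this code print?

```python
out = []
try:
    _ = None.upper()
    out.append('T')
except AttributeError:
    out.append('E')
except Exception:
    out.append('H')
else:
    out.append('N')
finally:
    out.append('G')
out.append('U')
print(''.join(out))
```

Execution trace: 'E' (except AttributeError) → 'G' (finally) → 'U' (after the try/except). Output: EGU

Answer: EGU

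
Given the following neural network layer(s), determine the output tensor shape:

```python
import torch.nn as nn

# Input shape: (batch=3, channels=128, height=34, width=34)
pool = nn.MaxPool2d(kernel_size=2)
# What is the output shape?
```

Input: (3, 128, 34, 34) -> Output: (3, 128, 17, 17)

Answer: (3, 128, 17, 17)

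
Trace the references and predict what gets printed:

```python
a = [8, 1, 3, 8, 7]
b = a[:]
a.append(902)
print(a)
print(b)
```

Key concept: slice [:] creates copy.
Step by step:
`a = [8, 1, 3, 8, 7]` → a = [8, 1, 3, 8, 7]
`b = a[:]` → b = [8, 1, 3, 8, 7]
`a.append(902)` → a = [8, 1, 3, 8, 7, 902]
`print(a)` → prints [8, 1, 3, 8, 7, 902]
`print(b)` → prints [8, 1, 3, 8, 7]

Answer:
[8, 1, 3, 8, 7, 902]
[8, 1, 3, 8, 7]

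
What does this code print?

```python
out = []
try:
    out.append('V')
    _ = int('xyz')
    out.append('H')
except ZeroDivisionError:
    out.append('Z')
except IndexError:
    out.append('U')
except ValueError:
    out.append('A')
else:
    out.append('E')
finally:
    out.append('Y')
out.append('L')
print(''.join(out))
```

Execution trace: 'V' (try body) → 'A' (except ValueError) → 'Y' (finally) → 'L' (after the try/except). Output: VAYL

Answer: VAYL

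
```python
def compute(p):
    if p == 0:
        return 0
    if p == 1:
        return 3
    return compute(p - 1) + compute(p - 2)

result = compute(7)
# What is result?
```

Build up from base cases: compute(0)=0, compute(1)=3, compute(2)=3, compute(3)=6, compute(4)=9, compute(5)=15, compute(6)=24, ..., compute(7)=39

Answer: 39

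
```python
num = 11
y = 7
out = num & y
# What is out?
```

Trace:
`num = 11` → num = 11
`y = 7` → y = 7
`out = num & y` → out = 3
So out = 3

Answer: 3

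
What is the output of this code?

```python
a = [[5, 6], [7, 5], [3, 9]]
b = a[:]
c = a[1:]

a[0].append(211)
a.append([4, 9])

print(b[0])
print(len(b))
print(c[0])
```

Key concept: slice with nested mutation.
Step by step:
`a = [[5, 6], [7, 5], [3, 9]]` → a = [[5, 6], [7, 5], [3, 9]]
`b = a[:]` → b = [[5, 6], [7, 5], [3, 9]]
`c = a[1:]` → c = [[7, 5], [3, 9]]
`a[0].append(211)` → a = [[5, 6, 211], [7, 5], [3, 9]]; b = [[5, 6, 211], [7, 5], [3, 9]]
`a.append([4, 9])` → a = [[5, 6, 211], [7, 5], [3, 9], [4, 9]]
`print(b[0])` → prints [5, 6, 211]
`print(len(b))` → prints 3
`print(c[0])` → prints [7, 5]

Answer:
[5, 6, 211]
3
[7, 5]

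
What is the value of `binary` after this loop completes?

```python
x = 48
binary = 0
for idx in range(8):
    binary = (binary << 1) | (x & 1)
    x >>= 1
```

Reverse lowest 8 bits of 48
`binary` takes the values: 0 → 1 → 3 → 6 → 12

Answer: 12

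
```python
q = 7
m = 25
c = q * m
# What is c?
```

Trace:
`q = 7` → q = 7
`m = 25` → m = 25
`c = q * m` → c = 175
So c = 175

Answer: 175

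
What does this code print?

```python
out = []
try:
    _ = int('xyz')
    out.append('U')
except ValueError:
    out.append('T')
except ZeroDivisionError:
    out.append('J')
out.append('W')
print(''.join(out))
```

Execution trace: 'T' (except ValueError) → 'W' (after the try/except). Output: TW

Answer: TW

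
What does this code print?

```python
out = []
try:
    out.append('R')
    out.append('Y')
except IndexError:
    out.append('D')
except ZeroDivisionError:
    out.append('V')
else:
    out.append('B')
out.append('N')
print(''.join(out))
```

Execution trace: 'R' (try body) → 'Y' (try body, no exception) → 'B' (else) → 'N' (after the try/except). Output: RYBN

Answer: RYBN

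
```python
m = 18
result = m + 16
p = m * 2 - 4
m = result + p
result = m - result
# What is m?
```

Trace:
`m = 18` → m = 18
`result = m + 16` → result = 34
`p = m * 2 - 4` → p = 32
`m = result + p` → m = 66
`result = m - result` → result = 32
So m = 66

Answer: 66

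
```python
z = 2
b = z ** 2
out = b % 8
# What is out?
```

Trace:
`z = 2` → z = 2
`b = z ** 2` → b = 4
`out = b % 8` → out = 4
So out = 4

Answer: 4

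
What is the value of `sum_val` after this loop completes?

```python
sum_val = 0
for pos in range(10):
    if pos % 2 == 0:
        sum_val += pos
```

Sum of even numbers 0 to 9
`sum_val` takes the values: 0 → 2 → 6 → 12 → 20

Answer: 20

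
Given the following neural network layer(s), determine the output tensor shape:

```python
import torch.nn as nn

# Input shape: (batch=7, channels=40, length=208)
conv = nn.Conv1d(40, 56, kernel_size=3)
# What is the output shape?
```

Input: (7, 40, 208) -> Output: (7, 56, 206)

Answer: (7, 56, 206)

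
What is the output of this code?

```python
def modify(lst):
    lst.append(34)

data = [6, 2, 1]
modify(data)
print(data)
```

Key concept: function modifies passed list.
Step by step:
`data = [6, 2, 1]` → data = [6, 2, 1]
`modify(data)` → data = [6, 2, 1, 34]
`print(data)` → prints [6, 2, 1, 34]

Answer: [6, 2, 1, 34]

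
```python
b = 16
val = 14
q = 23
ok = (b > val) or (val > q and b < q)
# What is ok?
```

Trace:
`b = 16` → b = 16
`val = 14` → val = 14
`q = 23` → q = 23
`ok = (b > val) or (val > q and b < q)` → ok = True
So ok = True

Answer: True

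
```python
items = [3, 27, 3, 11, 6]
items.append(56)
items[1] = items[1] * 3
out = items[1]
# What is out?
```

Trace:
`items = [3, 27, 3, 11, 6]` → items = [3, 27, 3, 11, 6]
`items.append(56)` → items = [3, 27, 3, 11, 6, 56]
`items[1] = items[1] * 3` → items = [3, 81, 3, 11, 6, 56]
`out = items[1]` → out = 81
So out = 81

Answer: 81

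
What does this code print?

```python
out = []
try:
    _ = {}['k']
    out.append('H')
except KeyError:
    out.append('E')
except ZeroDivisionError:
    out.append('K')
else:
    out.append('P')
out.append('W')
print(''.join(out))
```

Execution trace: 'E' (except KeyError) → 'W' (after the try/except). Output: EW

Answer: EW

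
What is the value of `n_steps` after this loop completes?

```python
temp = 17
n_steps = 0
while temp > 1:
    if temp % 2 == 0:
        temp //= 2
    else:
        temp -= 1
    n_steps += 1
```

Steps to reduce 17 to 1
`n_steps` takes the values: 0 → 1 → 2 → 3 → 4 → 5

Answer: 5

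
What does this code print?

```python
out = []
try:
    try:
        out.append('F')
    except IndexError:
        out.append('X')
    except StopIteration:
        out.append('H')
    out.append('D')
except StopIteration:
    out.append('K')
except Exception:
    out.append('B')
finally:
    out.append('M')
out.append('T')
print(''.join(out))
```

Execution trace: 'F' (inner try body, no exception) → 'D' (try body, no exception) → 'M' (finally) → 'T' (after the try/except). Output: FDMT

Answer: FDMT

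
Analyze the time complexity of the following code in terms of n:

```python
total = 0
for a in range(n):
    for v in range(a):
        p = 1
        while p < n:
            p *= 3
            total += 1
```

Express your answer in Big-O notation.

Each loop level contributes: n × n × log n. Multiplying the contributions gives O(n^2 log n).

Answer: O(n^2 log n)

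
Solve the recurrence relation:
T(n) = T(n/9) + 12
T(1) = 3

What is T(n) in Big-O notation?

Each step divides n by 9 and adds 12. After log_9(n) steps we reach T(1)=3. So T(n) = 12·log_9(n) + 3 = O(log n).

Answer: O(log n)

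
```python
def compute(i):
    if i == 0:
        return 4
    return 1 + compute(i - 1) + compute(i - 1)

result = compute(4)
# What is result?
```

compute(i) = 1 + 2·compute(i-1), compute(0)=4. Closed form: (4+1)·2^4 - 1 = 79.

Answer: 79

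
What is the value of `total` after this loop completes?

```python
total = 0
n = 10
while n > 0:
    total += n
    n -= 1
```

Sum 10 down to 1
`total` takes the values: 0 → 10 → 19 → 27 → 34 → 40 → 45 → 49 → 52 → 54 → 55

Answer: 55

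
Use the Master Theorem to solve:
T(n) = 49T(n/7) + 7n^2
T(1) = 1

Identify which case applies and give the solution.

a=49, b=7, f(n)=7n^2. log_7(49) = 2. Since c=2 = 2, Case 2 applies: T(n) = Θ(n^log_b(a) · log n) = O(n^2 log n).

Answer: O(n^2 log n) - Case 2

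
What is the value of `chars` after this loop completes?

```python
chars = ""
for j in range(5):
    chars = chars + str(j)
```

Concatenate digits 0 to 4
`chars` takes the values: "" → "0" → "01" → "012" → "0123" → "01234"

Answer: "01234"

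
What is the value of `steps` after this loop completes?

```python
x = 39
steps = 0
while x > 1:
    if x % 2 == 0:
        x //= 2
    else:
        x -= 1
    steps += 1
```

Steps to reduce 39 to 1
`steps` takes the values: 0 → 1 → 2 → 3 → 4 → 5 → 6 → 7 → 8

Answer: 8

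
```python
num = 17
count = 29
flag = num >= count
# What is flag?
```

Trace:
`num = 17` → num = 17
`count = 29` → count = 29
`flag = num >= count` → flag = False
So flag = False

Answer: False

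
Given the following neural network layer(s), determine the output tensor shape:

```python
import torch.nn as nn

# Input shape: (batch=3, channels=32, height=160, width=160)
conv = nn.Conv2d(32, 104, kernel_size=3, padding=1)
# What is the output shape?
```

Input: (3, 32, 160, 160) -> Output: (3, 104, 160, 160)

Answer: (3, 104, 160, 160)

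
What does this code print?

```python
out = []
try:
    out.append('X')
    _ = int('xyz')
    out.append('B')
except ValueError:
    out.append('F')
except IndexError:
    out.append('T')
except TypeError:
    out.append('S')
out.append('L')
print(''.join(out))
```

Execution trace: 'X' (try body) → 'F' (except ValueError) → 'L' (after the try/except). Output: XFL

Answer: XFL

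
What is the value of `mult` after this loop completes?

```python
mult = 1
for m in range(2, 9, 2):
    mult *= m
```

Product of even numbers 2 to 8
`mult` takes the values: 1 → 2 → 8 → 48 → 384

Answer: 384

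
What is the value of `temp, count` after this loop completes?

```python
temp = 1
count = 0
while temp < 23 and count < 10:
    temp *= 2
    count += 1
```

Double until >= 23 or 10 iterations
`temp, count` takes the values: (1, 0) → (2, 0) → (2, 1) → (4, 1) → (4, 2) → (8, 2) → (8, 3) → (16, 3) → (16, 4) → (32, 4) → (32, 5)

Answer: 32, 5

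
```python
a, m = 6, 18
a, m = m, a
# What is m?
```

Trace:
`a, m = 6, 18` → a = 6; m = 18
`a, m = m, a` → a = 18; m = 6
So m = 6

Answer: 6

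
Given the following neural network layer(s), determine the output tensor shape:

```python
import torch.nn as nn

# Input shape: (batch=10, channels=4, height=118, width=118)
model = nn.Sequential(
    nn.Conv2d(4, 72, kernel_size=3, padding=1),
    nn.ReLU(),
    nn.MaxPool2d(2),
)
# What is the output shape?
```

Input: (10, 4, 118, 118) -> after Conv2d: (10, 72, 118, 118) -> after ReLU: (10, 72, 118, 118) -> Output: (10, 72, 59, 59)

Answer: (10, 72, 59, 59)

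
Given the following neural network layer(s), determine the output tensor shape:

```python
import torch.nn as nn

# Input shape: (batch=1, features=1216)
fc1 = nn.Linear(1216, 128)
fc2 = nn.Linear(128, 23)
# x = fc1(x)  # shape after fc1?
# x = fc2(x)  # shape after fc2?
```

Input: (1, 1216) -> after fc1: (1, 128) -> Output: (1, 23)

Answer: (1, 23)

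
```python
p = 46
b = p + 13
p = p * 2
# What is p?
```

Trace:
`p = 46` → p = 46
`b = p + 13` → b = 59
`p = p * 2` → p = 92
So p = 92

Answer: 92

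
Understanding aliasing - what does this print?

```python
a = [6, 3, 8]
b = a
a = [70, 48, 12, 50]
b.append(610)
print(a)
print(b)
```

Key concept: rebinding vs mutation: a is rebound to a new list, b still points at the original.
Step by step:
`a = [6, 3, 8]` → a = [6, 3, 8]
`b = a` → b = [6, 3, 8] (same object as a)
`a = [70, 48, 12, 50]` → a = [70, 48, 12, 50]
`b.append(610)` → b = [6, 3, 8, 610]
`print(a)` → prints [70, 48, 12, 50]
`print(b)` → prints [6, 3, 8, 610]

Answer:
[70, 48, 12, 50]
[6, 3, 8, 610]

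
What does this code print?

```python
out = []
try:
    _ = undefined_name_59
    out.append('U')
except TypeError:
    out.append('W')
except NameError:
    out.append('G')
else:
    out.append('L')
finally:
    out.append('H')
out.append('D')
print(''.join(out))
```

Execution trace: 'G' (except NameError) → 'H' (finally) → 'D' (after the try/except). Output: GHD

Answer: GHD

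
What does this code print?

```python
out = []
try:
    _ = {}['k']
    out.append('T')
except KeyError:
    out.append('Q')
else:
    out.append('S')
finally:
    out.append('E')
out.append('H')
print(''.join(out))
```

Execution trace: 'Q' (except KeyError) → 'E' (finally) → 'H' (after the try/except). Output: QEH

Answer: QEH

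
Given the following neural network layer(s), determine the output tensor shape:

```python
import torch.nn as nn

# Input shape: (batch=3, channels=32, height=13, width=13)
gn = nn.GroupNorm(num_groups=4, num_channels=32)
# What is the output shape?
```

Input: (3, 32, 13, 13) -> Output: (3, 32, 13, 13)

Answer: (3, 32, 13, 13)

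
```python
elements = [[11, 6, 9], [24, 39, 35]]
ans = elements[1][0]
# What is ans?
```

Trace:
`elements = [[11, 6, 9], [24, 39, 35]]` → elements = [[11, 6, 9], [24, 39, 35]]
`ans = elements[1][0]` → ans = 24
So ans = 24

Answer: 24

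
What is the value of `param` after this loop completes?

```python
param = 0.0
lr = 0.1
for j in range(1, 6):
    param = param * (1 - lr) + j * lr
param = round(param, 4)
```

Moving average with lr=0.1
`param` takes the values: 0.0 → 0.1 → 0.29 → 0.561 → 0.9049 → 1.31441 → 1.3144

Answer: 1.3144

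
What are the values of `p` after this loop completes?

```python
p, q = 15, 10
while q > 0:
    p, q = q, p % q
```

GCD of 15 and 10
`p` takes the values: 15 → 10 → 5

Answer: 5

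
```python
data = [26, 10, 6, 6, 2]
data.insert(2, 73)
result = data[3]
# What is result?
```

Trace:
`data = [26, 10, 6, 6, 2]` → data = [26, 10, 6, 6, 2]
`data.insert(2, 73)` → data = [26, 10, 73, 6, 6, 2]
`result = data[3]` → result = 6
So result = 6

Answer: 6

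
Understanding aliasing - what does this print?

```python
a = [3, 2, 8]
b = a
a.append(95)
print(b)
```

Key concept: basic list aliasing.
Step by step:
`a = [3, 2, 8]` → a = [3, 2, 8]
`b = a` → b = [3, 2, 8] (same object as a)
`a.append(95)` → a = [3, 2, 8, 95] (same object as b); b = [3, 2, 8, 95] (same object as a)
`print(b)` → prints [3, 2, 8, 95]

Answer: [3, 2, 8, 95]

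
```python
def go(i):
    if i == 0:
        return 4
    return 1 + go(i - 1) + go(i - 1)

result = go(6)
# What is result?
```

go(i) = 1 + 2·go(i-1), go(0)=4. Closed form: (4+1)·2^6 - 1 = 319.

Answer: 319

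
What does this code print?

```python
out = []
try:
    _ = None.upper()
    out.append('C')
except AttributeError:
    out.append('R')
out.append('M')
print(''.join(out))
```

Execution trace: 'R' (except AttributeError) → 'M' (after the try/except). Output: RM

Answer: RM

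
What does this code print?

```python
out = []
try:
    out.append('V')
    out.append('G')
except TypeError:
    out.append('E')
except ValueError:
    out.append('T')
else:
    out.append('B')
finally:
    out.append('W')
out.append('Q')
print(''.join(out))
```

Execution trace: 'V' (try body) → 'G' (try body, no exception) → 'B' (else) → 'W' (finally) → 'Q' (after the try/except). Output: VGBWQ

Answer: VGBWQ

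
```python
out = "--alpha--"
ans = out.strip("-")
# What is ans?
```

Trace:
`out = "--alpha--"` → out = '--alpha--'
`ans = out.strip("-")` → ans = 'alpha'
So ans = 'alpha'

Answer: 'alpha'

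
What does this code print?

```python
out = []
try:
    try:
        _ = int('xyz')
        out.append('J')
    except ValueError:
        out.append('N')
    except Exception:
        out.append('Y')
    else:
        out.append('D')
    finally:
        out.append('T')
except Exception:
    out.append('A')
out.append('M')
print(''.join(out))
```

Execution trace: 'N' (inner except ValueError) → 'T' (inner finally) → 'M' (after the try/except). Output: NTM

Answer: NTM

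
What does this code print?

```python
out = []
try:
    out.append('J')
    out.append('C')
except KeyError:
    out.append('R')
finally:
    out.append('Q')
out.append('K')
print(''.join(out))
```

Execution trace: 'J' (try body) → 'C' (try body, no exception) → 'Q' (finally) → 'K' (after the try/except). Output: JCQK

Answer: JCQK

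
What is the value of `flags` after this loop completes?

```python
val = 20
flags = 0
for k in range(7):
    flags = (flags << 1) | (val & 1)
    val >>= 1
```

Reverse lowest 7 bits of 20
`flags` takes the values: 0 → 1 → 2 → 5 → 10 → 20

Answer: 20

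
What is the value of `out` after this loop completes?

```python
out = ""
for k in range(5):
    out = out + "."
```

Repeat '.' 5 times
`out` takes the values: "" → "." → ".." → "..." → "...." → "....."

Answer: "....."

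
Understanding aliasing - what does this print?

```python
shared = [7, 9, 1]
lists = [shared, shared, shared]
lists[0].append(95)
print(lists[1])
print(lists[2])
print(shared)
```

Key concept: list of same reference.
Step by step:
`shared = [7, 9, 1]` → shared = [7, 9, 1]
`lists = [shared, shared, shared]` → lists = [[7, 9, 1], [7, 9, 1], [7, 9, 1]]
`lists[0].append(95)` → shared = [7, 9, 1, 95]; lists = [[7, 9, 1, 95], [7, 9, 1, 95], [7, 9, 1, 95]]
`print(lists[1])` → prints [7, 9, 1, 95]
`print(lists[2])` → prints [7, 9, 1, 95]
`print(shared)` → prints [7, 9, 1, 95]

Answer:
[7, 9, 1, 95]
[7, 9, 1, 95]
[7, 9, 1, 95]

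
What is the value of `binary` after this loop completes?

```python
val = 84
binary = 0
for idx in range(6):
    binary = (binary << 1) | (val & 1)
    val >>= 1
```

Reverse lowest 6 bits of 84
`binary` takes the values: 0 → 1 → 2 → 5 → 10

Answer: 10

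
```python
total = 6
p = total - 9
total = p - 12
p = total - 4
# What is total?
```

Trace:
`total = 6` → total = 6
`p = total - 9` → p = -3
`total = p - 12` → total = -15
`p = total - 4` → p = -19
So total = -15

Answer: -15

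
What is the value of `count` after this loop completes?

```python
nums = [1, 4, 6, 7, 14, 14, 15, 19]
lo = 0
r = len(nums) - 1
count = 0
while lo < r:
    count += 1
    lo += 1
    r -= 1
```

Iterations until pointers meet (list length 8)
`count` takes the values: 0 → 1 → 2 → 3 → 4

Answer: 4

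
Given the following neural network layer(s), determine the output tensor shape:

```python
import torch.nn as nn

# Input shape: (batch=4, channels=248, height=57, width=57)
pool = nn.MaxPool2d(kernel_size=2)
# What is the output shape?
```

Input: (4, 248, 57, 57) -> Output: (4, 248, 28, 28)

Answer: (4, 248, 28, 28)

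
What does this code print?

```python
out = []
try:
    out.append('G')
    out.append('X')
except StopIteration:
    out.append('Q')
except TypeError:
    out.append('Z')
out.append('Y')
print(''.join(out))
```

Execution trace: 'G' (try body) → 'X' (try body, no exception) → 'Y' (after the try/except). Output: GXY

Answer: GXY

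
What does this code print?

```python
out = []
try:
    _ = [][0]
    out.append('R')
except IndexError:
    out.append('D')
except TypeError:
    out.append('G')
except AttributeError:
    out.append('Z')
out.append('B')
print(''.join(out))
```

Execution trace: 'D' (except IndexError) → 'B' (after the try/except). Output: DB

Answer: DB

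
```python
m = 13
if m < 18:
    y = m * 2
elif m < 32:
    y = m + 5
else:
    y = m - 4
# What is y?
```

Trace:
`m = 13` → m = 13
`if m < 18: ...` → m < 18 is True → y = 26
So y = 26

Answer: 26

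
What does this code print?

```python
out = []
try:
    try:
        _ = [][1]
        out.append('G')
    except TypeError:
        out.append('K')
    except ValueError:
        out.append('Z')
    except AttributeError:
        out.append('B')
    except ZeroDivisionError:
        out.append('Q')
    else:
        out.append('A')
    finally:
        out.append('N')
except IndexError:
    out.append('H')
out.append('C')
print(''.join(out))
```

Execution trace: 'N' (finally) → 'H' (outer except IndexError) → 'C' (after the try/except). Output: NHC

Answer: NHC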